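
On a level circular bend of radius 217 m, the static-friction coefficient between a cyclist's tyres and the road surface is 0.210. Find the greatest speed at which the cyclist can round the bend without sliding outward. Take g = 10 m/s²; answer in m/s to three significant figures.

The only inward force on a level bend is static friction, so at the limit f_s = μ_s N = μ_s m g = m v²/r.
Mass cancels: v_max = √(μ_s g r) = √(0.210 × 10.0 × 217) = √455.7 = 21.35 m/s.

21.3 m/s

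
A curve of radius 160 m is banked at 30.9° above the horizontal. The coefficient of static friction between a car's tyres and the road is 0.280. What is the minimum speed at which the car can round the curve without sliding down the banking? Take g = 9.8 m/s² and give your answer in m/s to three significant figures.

20.7 m/s

At the minimum speed, friction acts up the slope at its limiting value f = μN. Radially (horizontal, toward centre): N sinθ − μN cosθ = mv²/r. Vertically: N cosθ + μN sinθ = mg.
Dividing: v² = r g (sinθ − μcosθ)/(cosθ + μsinθ).
sinθ − μcosθ = 0.5135 − 0.280×0.8581 = 0.2733; cosθ + μsinθ = 0.8581 + 0.280×0.5135 = 1.002.
v² = 160 × 9.8 × 0.2733/1.002 = 427.7 m²/s², so v = 20.68 m/s.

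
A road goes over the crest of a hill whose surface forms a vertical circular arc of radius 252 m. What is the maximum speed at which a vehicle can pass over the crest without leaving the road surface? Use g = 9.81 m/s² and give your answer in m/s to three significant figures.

49.7 m/s

At the crest the centre of the circle is below the vehicle, so the net downward (centripetal) force is mg − N = mv²/r.
The vehicle leaves the road when N → 0, giving v_max = √(g r) = √(9.81 × 252) = 49.72 m/s.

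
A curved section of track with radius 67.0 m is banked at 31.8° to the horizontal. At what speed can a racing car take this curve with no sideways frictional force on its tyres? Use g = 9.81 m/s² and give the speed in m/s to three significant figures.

20.2 m/s

On a frictionless banked curve, N sinθ = mv²/r and N cosθ = mg, so tanθ = v²/(rg).
v = √(r g tanθ) = √(67.0 × 9.81 × tan 31.8°) = √(67.0 × 9.81 × 0.6200) = √407.5 = 20.19 m/s.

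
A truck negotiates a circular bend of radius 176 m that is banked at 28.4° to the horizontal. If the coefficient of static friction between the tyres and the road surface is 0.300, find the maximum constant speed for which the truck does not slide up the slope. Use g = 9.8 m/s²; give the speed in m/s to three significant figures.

At the maximum speed, friction acts down the slope at its limiting value f = μN. Radially (horizontal, toward centre): N sinθ + μN cosθ = mv²/r. Vertically: N cosθ − μN sinθ = mg.
Dividing: v² = r g (sinθ + μcosθ)/(cosθ − μsinθ).
sinθ + μcosθ = 0.4756 + 0.300×0.8796 = 0.7395; cosθ − μsinθ = 0.8796 − 0.300×0.4756 = 0.7370.
v² = 176 × 9.8 × 0.7395/0.7370 = 1731 m²/s², so v = 41.60 m/s.

41.6 m/s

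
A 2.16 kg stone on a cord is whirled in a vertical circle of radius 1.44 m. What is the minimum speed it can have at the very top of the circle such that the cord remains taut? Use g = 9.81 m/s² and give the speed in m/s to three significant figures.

At the highest point the centre is directly below, so both the weight and T act inward: T + mg = mv²/r.
At minimum speed T → 0, so mg = mv_min²/r ⇒ v_min = √(g r) = √(9.81 × 1.44) = 3.759 m/s.

3.76 m/s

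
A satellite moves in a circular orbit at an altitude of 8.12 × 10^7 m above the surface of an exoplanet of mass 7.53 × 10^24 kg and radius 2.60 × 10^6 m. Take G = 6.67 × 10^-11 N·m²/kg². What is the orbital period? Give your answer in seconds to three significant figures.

215000 s

r = R + h = 2.60 × 10^6 + 8.12 × 10^7 = 8.380 × 10^7 m. Gravity provides the centripetal force: G M m / r² = m v² / r ⇒ v = √(GM/r) = 2448 m/s.
T = 2πr/v = 2π × 8.380 × 10^7 / 2448 = 215100 s.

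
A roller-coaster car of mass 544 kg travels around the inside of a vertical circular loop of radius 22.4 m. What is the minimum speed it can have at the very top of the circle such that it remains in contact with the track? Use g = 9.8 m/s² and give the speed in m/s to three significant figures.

14.8 m/s

At the top, both weight mg and N point toward the centre: N + mg = mv²/r.
At minimum speed N → 0, so mg = mv_min²/r ⇒ v_min = √(g r) = √(9.8 × 22.4) = 14.82 m/s.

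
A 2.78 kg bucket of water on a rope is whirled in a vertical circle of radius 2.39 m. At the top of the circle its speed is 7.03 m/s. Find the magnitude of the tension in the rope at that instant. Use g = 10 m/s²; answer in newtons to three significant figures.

29.7 N

At the top, both T and the weight mg point inward (toward the centre), so T + mg = mv²/r.
T = m(v²/r − g) = 2.78 × ((7.03)²/2.39 − 10.0) = 2.78 × (20.68 − 10.0) = 2.78 × 10.68 = 29.69 N.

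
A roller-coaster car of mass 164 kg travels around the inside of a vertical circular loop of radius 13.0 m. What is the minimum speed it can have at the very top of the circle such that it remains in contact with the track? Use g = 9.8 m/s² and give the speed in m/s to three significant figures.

At the highest point the centre is directly below, so both the weight and N act inward: N + mg = mv²/r.
At minimum speed N → 0, so mg = mv_min²/r ⇒ v_min = √(g r) = √(9.8 × 13.0) = 11.29 m/s.

11.3 m/s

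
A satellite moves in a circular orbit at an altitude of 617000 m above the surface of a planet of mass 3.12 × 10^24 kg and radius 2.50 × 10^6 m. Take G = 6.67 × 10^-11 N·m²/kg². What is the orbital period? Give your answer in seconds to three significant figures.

r = R + h = 2.50 × 10^6 + 617000 = 3.117 × 10^6 m. Gravity provides the centripetal force: G M m / r² = m v² / r ⇒ v = √(GM/r) = 8171 m/s.
T = 2πr/v = 2π × 3.117 × 10^6 / 8171 = 2397 s.

2400 s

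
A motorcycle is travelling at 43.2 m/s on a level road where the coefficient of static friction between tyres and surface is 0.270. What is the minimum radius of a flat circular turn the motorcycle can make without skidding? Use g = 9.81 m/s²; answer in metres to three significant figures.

705 m

At the limit, μ_s m g = m v²/r, so r_min = v²/(μ_s g) = (43.2)²/(0.270 × 9.81) = 1866/2.649 = 704.6 m.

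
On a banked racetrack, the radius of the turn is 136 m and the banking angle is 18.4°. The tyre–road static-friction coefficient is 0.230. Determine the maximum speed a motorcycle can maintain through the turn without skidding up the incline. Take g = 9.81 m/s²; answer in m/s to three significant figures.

At the maximum speed, friction acts down the slope at its limiting value f = μN. Radially (horizontal, toward centre): N sinθ + μN cosθ = mv²/r. Vertically: N cosθ − μN sinθ = mg.
Dividing: v² = r g (sinθ + μcosθ)/(cosθ − μsinθ).
sinθ + μcosθ = 0.3156 + 0.230×0.9489 = 0.5339; cosθ − μsinθ = 0.9489 − 0.230×0.3156 = 0.8763.
v² = 136 × 9.81 × 0.5339/0.8763 = 812.9 m²/s², so v = 28.51 m/s.

28.5 m/s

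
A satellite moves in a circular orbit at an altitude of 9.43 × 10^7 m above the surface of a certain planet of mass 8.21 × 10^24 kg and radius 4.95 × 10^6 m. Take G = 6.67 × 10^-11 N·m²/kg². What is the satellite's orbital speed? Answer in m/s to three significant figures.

2350 m/s

Orbital radius r = R + h = 4.95 × 10^6 + 9.43 × 10^7 = 9.925 × 10^7 m.
Gravity supplies the centripetal force: G M m / r² = m v² / r, so v = √(GM/r).
v = √(6.67 × 10^-11 × 8.21 × 10^24 / 9.925 × 10^7) = √(5.517 × 10^6) = 2349 m/s.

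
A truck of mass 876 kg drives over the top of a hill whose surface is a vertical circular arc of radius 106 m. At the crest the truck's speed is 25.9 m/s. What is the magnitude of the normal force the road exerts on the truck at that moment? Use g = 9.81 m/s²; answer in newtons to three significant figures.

At the crest the centripetal acceleration points downward (toward the centre of the arc), so mg − N = mv²/r.
N = m(g − v²/r) = 876 × (9.81 − (25.9)²/106) = 876 × (9.81 − 6.328) = 876 × 3.482 = 3050 N.

3050 N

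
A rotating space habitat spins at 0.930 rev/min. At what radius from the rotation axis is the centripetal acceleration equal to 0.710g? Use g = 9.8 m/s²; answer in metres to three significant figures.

734 m

ω = 0.930 rev/min × 2π/60 = 0.09739 rad/s.
a_c = ω²r = 0.710g ⇒ r = 0.710 × 9.8 / (0.09739)² = 6.958/0.009485 = 733.6 m.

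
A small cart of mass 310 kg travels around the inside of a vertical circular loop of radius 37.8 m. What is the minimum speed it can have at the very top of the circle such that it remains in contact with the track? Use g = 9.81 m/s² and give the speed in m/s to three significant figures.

At the top, both weight mg and N point toward the centre: N + mg = mv²/r.
At minimum speed N → 0, so mg = mv_min²/r ⇒ v_min = √(g r) = √(9.81 × 37.8) = 19.26 m/s.

19.3 m/s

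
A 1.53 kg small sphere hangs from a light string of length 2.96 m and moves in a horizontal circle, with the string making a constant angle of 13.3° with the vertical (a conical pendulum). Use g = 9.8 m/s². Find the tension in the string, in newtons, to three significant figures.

Vertically the bob has no acceleration, so T cosθ = mg.
T = mg/cosθ = 1.53 × 9.8 / cos 13.3° = 14.99/0.9732 = 15.41 N.

15.4 N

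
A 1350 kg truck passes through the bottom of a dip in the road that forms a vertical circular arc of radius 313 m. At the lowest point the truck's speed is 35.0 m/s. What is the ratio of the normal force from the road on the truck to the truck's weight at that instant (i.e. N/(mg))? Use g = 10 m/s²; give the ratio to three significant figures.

At the bottom, N − mg = mv²/r, so N = m(v²/r + g) and N/(mg) = v²/(rg) + 1 = (35.0)²/(313 × 10.0) + 1 = 0.3914 + 1 = 1.391.

1.39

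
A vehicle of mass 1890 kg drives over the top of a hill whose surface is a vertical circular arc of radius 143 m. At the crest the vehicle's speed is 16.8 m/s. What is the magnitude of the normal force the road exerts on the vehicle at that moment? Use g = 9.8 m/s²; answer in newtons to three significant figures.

At the crest the centripetal acceleration points downward (toward the centre of the arc), so mg − N = mv²/r.
N = m(g − v²/r) = 1890 × (9.8 − (16.8)²/143) = 1890 × (9.8 − 1.974) = 1890 × 7.826 = 14790 N.

14800 N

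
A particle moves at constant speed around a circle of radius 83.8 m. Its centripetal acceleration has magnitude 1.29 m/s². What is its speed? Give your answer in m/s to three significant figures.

a_c = v²/r ⇒ v = √(a_c · r) = √(1.29 × 83.8) = √108.1 = 10.40 m/s.

10.4 m/s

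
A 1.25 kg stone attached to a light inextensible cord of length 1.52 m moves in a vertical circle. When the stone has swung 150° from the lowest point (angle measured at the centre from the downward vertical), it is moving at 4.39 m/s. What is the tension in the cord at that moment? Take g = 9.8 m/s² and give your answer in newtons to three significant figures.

5.24 N

Take the radial direction toward the centre of the circle as positive. The component of the weight along the string toward the centre is −mg cos φ (φ measured from the bottom), so Newton's second law along the string gives T − mg cos φ = m v²/r.
cos 150° = -0.8660, so T = m(v²/r + g cos φ) = 1.25 × ((4.39)²/1.52 + 9.8 × -0.8660) = 1.25 × (12.68 + (-8.487)) = 1.25 × 4.192 = 5.240 N.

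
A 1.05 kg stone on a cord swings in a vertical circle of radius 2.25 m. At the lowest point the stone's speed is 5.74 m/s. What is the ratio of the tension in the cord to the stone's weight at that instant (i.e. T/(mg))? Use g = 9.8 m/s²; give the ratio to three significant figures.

2.49

At the bottom, T − mg = mv²/r, so T = m(v²/r + g) and T/(mg) = v²/(rg) + 1 = (5.74)²/(2.25 × 9.8) + 1 = 1.494 + 1 = 2.494.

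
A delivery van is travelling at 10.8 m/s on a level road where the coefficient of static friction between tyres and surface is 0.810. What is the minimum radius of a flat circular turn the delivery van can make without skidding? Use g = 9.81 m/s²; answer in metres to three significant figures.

14.7 m

At the limit, μ_s m g = m v²/r, so r_min = v²/(μ_s g) = (10.8)²/(0.810 × 9.81) = 116.6/7.946 = 14.68 m.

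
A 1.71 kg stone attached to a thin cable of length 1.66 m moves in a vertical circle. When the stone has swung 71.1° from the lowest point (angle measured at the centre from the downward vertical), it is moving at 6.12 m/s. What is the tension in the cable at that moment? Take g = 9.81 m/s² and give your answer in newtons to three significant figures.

Take the radial direction toward the centre of the circle as positive. The component of the weight along the string toward the centre is −mg cos φ (φ measured from the bottom), so Newton's second law along the string gives T − mg cos φ = m v²/r.
cos 71.1° = 0.3239, so T = m(v²/r + g cos φ) = 1.71 × ((6.12)²/1.66 + 9.81 × 0.3239) = 1.71 × (22.56 + (3.178)) = 1.71 × 25.74 = 44.02 N.

44.0 N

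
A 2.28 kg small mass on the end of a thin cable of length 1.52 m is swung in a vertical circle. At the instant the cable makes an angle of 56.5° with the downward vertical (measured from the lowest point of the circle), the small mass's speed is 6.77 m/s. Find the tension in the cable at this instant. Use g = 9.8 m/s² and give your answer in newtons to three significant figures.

Take the radial direction toward the centre of the circle as positive. The component of the weight along the string toward the centre is −mg cos φ (φ measured from the bottom), so Newton's second law along the string gives T − mg cos φ = m v²/r.
cos 56.5° = 0.5519, so T = m(v²/r + g cos φ) = 2.28 × ((6.77)²/1.52 + 9.8 × 0.5519) = 2.28 × (30.15 + (5.409)) = 2.28 × 35.56 = 81.08 N.

81.1 N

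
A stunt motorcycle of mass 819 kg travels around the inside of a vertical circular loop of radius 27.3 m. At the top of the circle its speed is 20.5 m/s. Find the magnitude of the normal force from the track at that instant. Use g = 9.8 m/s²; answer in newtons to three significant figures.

4580 N

At the top, both N and the weight mg point inward (toward the centre), so N + mg = mv²/r.
N = m(v²/r − g) = 819 × ((20.5)²/27.3 − 9.8) = 819 × (15.39 − 9.8) = 819 × 5.594 = 4581 N.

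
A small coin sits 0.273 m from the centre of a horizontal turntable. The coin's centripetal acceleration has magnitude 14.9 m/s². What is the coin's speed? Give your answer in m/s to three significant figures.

2.02 m/s

a_c = v²/r ⇒ v = √(a_c · r) = √(14.9 × 0.273) = √4.068 = 2.017 m/s.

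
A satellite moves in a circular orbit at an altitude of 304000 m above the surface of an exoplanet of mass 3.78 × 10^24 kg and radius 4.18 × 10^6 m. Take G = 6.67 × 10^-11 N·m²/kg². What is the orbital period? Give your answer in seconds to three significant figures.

r = R + h = 4.18 × 10^6 + 304000 = 4.484 × 10^6 m. Gravity provides the centripetal force: G M m / r² = m v² / r ⇒ v = √(GM/r) = 7499 m/s.
T = 2πr/v = 2π × 4.484 × 10^6 / 7499 = 3757 s.

3760 s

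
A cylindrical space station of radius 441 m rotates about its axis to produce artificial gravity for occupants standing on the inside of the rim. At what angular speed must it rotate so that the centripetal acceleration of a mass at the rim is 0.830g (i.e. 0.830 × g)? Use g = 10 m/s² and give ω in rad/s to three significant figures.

0.137 rad/s

Centripetal acceleration a_c = ω²r. Setting ω²r = 0.830g:
ω = √(0.830g / r) = √(0.830 × 10.0 / 441) = √0.01882 = 0.1372 rad/s.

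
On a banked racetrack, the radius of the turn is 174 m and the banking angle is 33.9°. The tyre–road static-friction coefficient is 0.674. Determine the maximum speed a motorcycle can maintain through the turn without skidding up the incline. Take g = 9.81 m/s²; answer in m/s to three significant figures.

64.8 m/s

At the maximum speed, friction acts down the slope at its limiting value f = μN. Radially (horizontal, toward centre): N sinθ + μN cosθ = mv²/r. Vertically: N cosθ − μN sinθ = mg.
Dividing: v² = r g (sinθ + μcosθ)/(cosθ − μsinθ).
sinθ + μcosθ = 0.5577 + 0.674×0.8300 = 1.117; cosθ − μsinθ = 0.8300 − 0.674×0.5577 = 0.4541.
v² = 174 × 9.81 × 1.117/0.4541 = 4199 m²/s², so v = 64.80 m/s.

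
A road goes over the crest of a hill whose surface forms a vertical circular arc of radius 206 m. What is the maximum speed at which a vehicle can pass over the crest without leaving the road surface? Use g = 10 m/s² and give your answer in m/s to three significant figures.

45.4 m/s

At the crest the centre of the circle is below the vehicle, so the net downward (centripetal) force is mg − N = mv²/r.
The vehicle leaves the road when N → 0, giving v_max = √(g r) = √(10.0 × 206) = 45.39 m/s.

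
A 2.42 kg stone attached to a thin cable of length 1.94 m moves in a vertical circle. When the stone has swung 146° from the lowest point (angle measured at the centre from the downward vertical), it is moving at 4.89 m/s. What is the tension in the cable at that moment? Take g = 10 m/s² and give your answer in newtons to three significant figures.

9.77 N

Take the radial direction toward the centre of the circle as positive. The component of the weight along the string toward the centre is −mg cos φ (φ measured from the bottom), so Newton's second law along the string gives T − mg cos φ = m v²/r.
cos 146° = -0.8290, so T = m(v²/r + g cos φ) = 2.42 × ((4.89)²/1.94 + 10.0 × -0.8290) = 2.42 × (12.33 + (-8.290)) = 2.42 × 4.035 = 9.766 N.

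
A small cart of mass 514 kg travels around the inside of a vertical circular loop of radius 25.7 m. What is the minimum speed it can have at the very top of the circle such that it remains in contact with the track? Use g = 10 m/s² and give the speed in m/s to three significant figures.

16.0 m/s

At the highest point the centre is directly below, so both the weight and N act inward: N + mg = mv²/r.
At minimum speed N → 0, so mg = mv_min²/r ⇒ v_min = √(g r) = √(10.0 × 25.7) = 16.03 m/s.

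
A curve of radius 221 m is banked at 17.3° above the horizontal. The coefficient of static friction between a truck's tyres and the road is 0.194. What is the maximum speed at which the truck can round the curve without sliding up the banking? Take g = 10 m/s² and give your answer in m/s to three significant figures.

34.5 m/s

At the maximum speed, friction acts down the slope at its limiting value f = μN. Radially (horizontal, toward centre): N sinθ + μN cosθ = mv²/r. Vertically: N cosθ − μN sinθ = mg.
Dividing: v² = r g (sinθ + μcosθ)/(cosθ − μsinθ).
sinθ + μcosθ = 0.2974 + 0.194×0.9548 = 0.4826; cosθ − μsinθ = 0.9548 − 0.194×0.2974 = 0.8971.
v² = 221 × 10.0 × 0.4826/0.8971 = 1189 m²/s², so v = 34.48 m/s.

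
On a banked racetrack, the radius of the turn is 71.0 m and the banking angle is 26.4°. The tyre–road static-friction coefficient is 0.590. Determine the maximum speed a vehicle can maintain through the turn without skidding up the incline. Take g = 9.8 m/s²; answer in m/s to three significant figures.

32.7 m/s

At the maximum speed, friction acts down the slope at its limiting value f = μN. Radially (horizontal, toward centre): N sinθ + μN cosθ = mv²/r. Vertically: N cosθ − μN sinθ = mg.
Dividing: v² = r g (sinθ + μcosθ)/(cosθ − μsinθ).
sinθ + μcosθ = 0.4446 + 0.590×0.8957 = 0.9731; cosθ − μsinθ = 0.8957 − 0.590×0.4446 = 0.6334.
v² = 71.0 × 9.8 × 0.9731/0.6334 = 1069 m²/s², so v = 32.70 m/s.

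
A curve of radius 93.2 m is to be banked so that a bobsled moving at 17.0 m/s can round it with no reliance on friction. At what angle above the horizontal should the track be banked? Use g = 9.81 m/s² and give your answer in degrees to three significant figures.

17.5°

With no friction, the horizontal component of the normal force provides the centripetal force: N sinθ = mv²/r, while N cosθ = mg vertically.
Dividing: tanθ = v²/(r g) = (17.0)²/(93.2 × 9.81) = 289.0/914.3 = 0.3161.
θ = arctan(0.3161) = 17.54°.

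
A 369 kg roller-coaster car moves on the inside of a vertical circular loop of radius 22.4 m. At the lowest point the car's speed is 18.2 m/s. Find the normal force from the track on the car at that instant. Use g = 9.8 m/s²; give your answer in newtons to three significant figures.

At the lowest point, N points up (toward the centre) and the weight mg points down (away from the centre), so the net inward force is N − mg = mv²/r.
N = m(v²/r + g) = 369 × ((18.2)²/22.4 + 9.8) = 369 × (14.79 + 9.8) = 369 × 24.59 = 9073 N.

9070 N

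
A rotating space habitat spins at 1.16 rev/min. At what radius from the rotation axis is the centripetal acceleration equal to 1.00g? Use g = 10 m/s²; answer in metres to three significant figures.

ω = 1.16 rev/min × 2π/60 = 0.1215 rad/s.
a_c = ω²r = 1.00g ⇒ r = 1.00 × 10.0 / (0.1215)² = 10.00/0.01476 = 677.7 m.

678 m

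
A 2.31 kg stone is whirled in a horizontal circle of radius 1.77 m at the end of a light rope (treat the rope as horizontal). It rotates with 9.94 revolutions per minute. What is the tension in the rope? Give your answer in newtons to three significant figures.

ω = 9.94 rev/min × 2π/60 = 1.041 rad/s, so v = ωr = 1.041 × 1.77 = 1.842 m/s.
The tension is the only horizontal force, so it supplies the full centripetal force: T = m v²/r = 2.31 × (1.842)²/1.77 = 2.31 × 3.395/1.77 = 4.430 N.

4.43 N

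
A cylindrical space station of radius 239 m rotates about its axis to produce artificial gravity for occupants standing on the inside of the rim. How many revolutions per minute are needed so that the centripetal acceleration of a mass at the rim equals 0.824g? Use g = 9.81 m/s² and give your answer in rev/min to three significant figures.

Require ω²r = 0.824g, so ω = √(0.824 × 9.81/239) = 0.1839 rad/s.
In rev/min: ω × 60/(2π) = 0.1839 × 60/(2π) = 1.756 rev/min.

1.76 rev/min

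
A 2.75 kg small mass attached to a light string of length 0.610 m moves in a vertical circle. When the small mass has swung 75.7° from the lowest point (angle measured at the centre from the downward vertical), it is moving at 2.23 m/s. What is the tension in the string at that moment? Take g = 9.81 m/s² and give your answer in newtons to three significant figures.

29.1 N

Take the radial direction toward the centre of the circle as positive. The component of the weight along the string toward the centre is −mg cos φ (φ measured from the bottom), so Newton's second law along the string gives T − mg cos φ = m v²/r.
cos 75.7° = 0.2470, so T = m(v²/r + g cos φ) = 2.75 × ((2.23)²/0.610 + 9.81 × 0.2470) = 2.75 × (8.152 + (2.423)) = 2.75 × 10.58 = 29.08 N.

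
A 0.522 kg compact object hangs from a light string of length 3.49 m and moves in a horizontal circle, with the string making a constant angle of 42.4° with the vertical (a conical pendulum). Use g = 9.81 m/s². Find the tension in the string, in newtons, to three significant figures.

Vertically the bob has no acceleration, so T cosθ = mg.
T = mg/cosθ = 0.522 × 9.81 / cos 42.4° = 5.121/0.7385 = 6.935 N.

6.93 N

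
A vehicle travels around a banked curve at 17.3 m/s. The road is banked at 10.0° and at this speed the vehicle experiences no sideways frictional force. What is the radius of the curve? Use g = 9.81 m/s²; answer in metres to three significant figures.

173 m

Frictionless banking: tanθ = v²/(rg), so r = v²/(g tanθ).
r = (17.3)²/(9.81 × tan 10.0°) = 299.3/(9.81 × 0.1763) = 299.3/1.730 = 173.0 m.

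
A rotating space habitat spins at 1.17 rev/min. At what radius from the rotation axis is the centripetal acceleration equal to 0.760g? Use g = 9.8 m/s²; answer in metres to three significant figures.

ω = 1.17 rev/min × 2π/60 = 0.1225 rad/s.
a_c = ω²r = 0.760g ⇒ r = 0.760 × 9.8 / (0.1225)² = 7.448/0.01501 = 496.1 m.

496 m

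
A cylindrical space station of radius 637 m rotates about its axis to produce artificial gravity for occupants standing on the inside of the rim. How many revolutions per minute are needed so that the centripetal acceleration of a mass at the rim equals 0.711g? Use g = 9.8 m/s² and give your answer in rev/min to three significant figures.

Require ω²r = 0.711g, so ω = √(0.711 × 9.8/637) = 0.1046 rad/s.
In rev/min: ω × 60/(2π) = 0.1046 × 60/(2π) = 0.9987 rev/min.

0.999 rev/min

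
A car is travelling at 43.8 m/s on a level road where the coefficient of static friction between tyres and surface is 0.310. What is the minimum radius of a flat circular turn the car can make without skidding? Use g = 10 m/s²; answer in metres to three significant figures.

At the limit, μ_s m g = m v²/r, so r_min = v²/(μ_s g) = (43.8)²/(0.310 × 10.0) = 1918/3.100 = 618.9 m.

619 m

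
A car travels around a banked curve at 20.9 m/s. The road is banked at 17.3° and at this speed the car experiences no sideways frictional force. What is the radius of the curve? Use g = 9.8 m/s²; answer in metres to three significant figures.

143 m

Frictionless banking: tanθ = v²/(rg), so r = v²/(g tanθ).
r = (20.9)²/(9.8 × tan 17.3°) = 436.8/(9.8 × 0.3115) = 436.8/3.052 = 143.1 m.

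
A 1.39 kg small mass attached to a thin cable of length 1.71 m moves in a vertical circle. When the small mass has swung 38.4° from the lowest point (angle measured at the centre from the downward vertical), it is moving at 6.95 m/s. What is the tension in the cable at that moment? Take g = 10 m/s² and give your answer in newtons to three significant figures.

50.2 N

Take the radial direction toward the centre of the circle as positive. The component of the weight along the string toward the centre is −mg cos φ (φ measured from the bottom), so Newton's second law along the string gives T − mg cos φ = m v²/r.
cos 38.4° = 0.7837, so T = m(v²/r + g cos φ) = 1.39 × ((6.95)²/1.71 + 10.0 × 0.7837) = 1.39 × (28.25 + (7.837)) = 1.39 × 36.08 = 50.16 N.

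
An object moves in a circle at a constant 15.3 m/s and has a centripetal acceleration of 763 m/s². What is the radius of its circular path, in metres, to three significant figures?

a_c = v²/r ⇒ r = v²/a_c = (15.3)²/763 = 234.1/763 = 0.3068 m.

0.307 m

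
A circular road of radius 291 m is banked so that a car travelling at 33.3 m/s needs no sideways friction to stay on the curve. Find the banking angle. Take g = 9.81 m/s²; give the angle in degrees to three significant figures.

For a frictionless banked turn: horizontally N sinθ = mv²/r and vertically N cosθ = mg.
Dividing: tanθ = v²/(r g) = (33.3)²/(291 × 9.81) = 1109/2855 = 0.3884.
θ = arctan(0.3884) = 21.23°.

21.2°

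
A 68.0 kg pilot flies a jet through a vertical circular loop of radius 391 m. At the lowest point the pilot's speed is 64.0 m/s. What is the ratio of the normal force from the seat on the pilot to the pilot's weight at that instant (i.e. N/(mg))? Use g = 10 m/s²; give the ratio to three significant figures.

At the bottom, N − mg = mv²/r, so N = m(v²/r + g) and N/(mg) = v²/(rg) + 1 = (64.0)²/(391 × 10.0) + 1 = 1.048 + 1 = 2.048.

2.05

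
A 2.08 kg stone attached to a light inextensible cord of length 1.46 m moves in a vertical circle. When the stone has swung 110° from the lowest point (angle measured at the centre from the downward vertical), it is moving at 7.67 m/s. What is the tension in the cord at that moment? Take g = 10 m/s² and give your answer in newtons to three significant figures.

Take the radial direction toward the centre of the circle as positive. The component of the weight along the string toward the centre is −mg cos φ (φ measured from the bottom), so Newton's second law along the string gives T − mg cos φ = m v²/r.
cos 110° = -0.3420, so T = m(v²/r + g cos φ) = 2.08 × ((7.67)²/1.46 + 10.0 × -0.3420) = 2.08 × (40.29 + (-3.420)) = 2.08 × 36.87 = 76.70 N.

76.7 N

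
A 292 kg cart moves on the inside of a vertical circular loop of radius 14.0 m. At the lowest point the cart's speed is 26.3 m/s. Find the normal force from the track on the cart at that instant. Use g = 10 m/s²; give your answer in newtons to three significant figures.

17300 N

At the lowest point, N points up (toward the centre) and the weight mg points down (away from the centre), so the net inward force is N − mg = mv²/r.
N = m(v²/r + g) = 292 × ((26.3)²/14.0 + 10.0) = 292 × (49.41 + 10.0) = 292 × 59.41 = 17350 N.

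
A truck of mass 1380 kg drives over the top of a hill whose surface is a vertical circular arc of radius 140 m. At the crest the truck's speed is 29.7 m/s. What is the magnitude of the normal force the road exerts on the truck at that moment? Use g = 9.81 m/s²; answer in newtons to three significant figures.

4840 N

At the crest the centripetal acceleration points downward (toward the centre of the arc), so mg − N = mv²/r.
N = m(g − v²/r) = 1380 × (9.81 − (29.7)²/140) = 1380 × (9.81 − 6.301) = 1380 × 3.509 = 4843 N.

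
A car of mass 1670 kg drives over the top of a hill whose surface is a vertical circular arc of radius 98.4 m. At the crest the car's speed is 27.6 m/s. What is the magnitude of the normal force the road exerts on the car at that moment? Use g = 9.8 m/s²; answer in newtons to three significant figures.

At the crest the centripetal acceleration points downward (toward the centre of the arc), so mg − N = mv²/r.
N = m(g − v²/r) = 1670 × (9.8 − (27.6)²/98.4) = 1670 × (9.8 − 7.741) = 1670 × 2.059 = 3438 N.

3440 N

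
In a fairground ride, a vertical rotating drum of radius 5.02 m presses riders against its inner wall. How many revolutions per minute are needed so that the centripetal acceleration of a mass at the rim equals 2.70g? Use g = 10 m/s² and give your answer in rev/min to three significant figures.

22.1 rev/min

Require ω²r = 2.70g, so ω = √(2.70 × 10.0/5.02) = 2.319 rad/s.
In rev/min: ω × 60/(2π) = 2.319 × 60/(2π) = 22.15 rev/min.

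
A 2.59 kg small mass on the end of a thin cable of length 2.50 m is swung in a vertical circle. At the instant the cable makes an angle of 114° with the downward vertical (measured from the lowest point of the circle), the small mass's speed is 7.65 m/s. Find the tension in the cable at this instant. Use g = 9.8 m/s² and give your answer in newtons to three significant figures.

50.3 N

Take the radial direction toward the centre of the circle as positive. The component of the weight along the string toward the centre is −mg cos φ (φ measured from the bottom), so Newton's second law along the string gives T − mg cos φ = m v²/r.
cos 114° = -0.4067, so T = m(v²/r + g cos φ) = 2.59 × ((7.65)²/2.50 + 9.8 × -0.4067) = 2.59 × (23.41 + (-3.986)) = 2.59 × 19.42 = 50.31 N.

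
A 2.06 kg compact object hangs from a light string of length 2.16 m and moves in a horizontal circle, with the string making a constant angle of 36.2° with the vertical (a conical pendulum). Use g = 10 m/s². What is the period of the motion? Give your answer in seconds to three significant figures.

r = L sinθ = 1.276 m. From T sinθ = mω²r and T cosθ = mg: tanθ = ω²r/g, so ω² = g tanθ / r = g/(L cosθ).
ω = √(g/(L cosθ)) = √(10.0/(2.16 × 0.8070)) = √5.737 = 2.395 rad/s.
Period = 2π/ω = 2.623 s.

2.62 s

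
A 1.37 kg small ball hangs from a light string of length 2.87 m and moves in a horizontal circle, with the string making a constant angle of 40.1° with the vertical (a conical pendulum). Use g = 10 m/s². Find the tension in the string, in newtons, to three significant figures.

Vertically the bob has no acceleration, so T cosθ = mg.
T = mg/cosθ = 1.37 × 10.0 / cos 40.1° = 13.70/0.7649 = 17.91 N.

17.9 N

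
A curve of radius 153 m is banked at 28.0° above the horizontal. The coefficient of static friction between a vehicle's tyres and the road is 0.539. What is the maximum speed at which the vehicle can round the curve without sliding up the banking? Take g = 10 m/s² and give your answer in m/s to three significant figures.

47.9 m/s

At the maximum speed, friction acts down the slope at its limiting value f = μN. Radially (horizontal, toward centre): N sinθ + μN cosθ = mv²/r. Vertically: N cosθ − μN sinθ = mg.
Dividing: v² = r g (sinθ + μcosθ)/(cosθ − μsinθ).
sinθ + μcosθ = 0.4695 + 0.539×0.8829 = 0.9454; cosθ − μsinθ = 0.8829 − 0.539×0.4695 = 0.6299.
v² = 153 × 10.0 × 0.9454/0.6299 = 2296 m²/s², so v = 47.92 m/s.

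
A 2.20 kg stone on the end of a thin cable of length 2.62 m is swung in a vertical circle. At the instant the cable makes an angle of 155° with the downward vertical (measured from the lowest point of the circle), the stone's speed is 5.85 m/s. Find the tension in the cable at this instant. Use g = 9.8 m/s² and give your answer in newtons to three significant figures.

9.20 N

Take the radial direction toward the centre of the circle as positive. The component of the weight along the string toward the centre is −mg cos φ (φ measured from the bottom), so Newton's second law along the string gives T − mg cos φ = m v²/r.
cos 155° = -0.9063, so T = m(v²/r + g cos φ) = 2.20 × ((5.85)²/2.62 + 9.8 × -0.9063) = 2.20 × (13.06 + (-8.882)) = 2.20 × 4.180 = 9.196 N.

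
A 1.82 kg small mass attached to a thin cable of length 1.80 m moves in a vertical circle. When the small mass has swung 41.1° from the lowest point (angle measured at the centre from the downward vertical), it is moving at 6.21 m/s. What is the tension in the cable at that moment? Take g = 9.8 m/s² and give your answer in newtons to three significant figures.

Take the radial direction toward the centre of the circle as positive. The component of the weight along the string toward the centre is −mg cos φ (φ measured from the bottom), so Newton's second law along the string gives T − mg cos φ = m v²/r.
cos 41.1° = 0.7536, so T = m(v²/r + g cos φ) = 1.82 × ((6.21)²/1.80 + 9.8 × 0.7536) = 1.82 × (21.42 + (7.385)) = 1.82 × 28.81 = 52.43 N.

52.4 N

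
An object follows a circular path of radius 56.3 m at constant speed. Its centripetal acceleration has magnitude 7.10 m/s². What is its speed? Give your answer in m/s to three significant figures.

20.0 m/s

a_c = v²/r ⇒ v = √(a_c · r) = √(7.10 × 56.3) = √399.7 = 19.99 m/s.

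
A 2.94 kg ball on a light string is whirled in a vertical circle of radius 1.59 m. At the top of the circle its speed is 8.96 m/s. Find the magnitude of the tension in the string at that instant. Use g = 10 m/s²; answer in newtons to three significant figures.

At the top, both T and the weight mg point inward (toward the centre), so T + mg = mv²/r.
T = m(v²/r − g) = 2.94 × ((8.96)²/1.59 − 10.0) = 2.94 × (50.49 − 10.0) = 2.94 × 40.49 = 119.0 N.

119 N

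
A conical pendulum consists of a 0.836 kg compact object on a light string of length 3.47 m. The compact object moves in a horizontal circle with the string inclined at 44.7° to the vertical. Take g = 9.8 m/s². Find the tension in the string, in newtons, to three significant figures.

11.5 N

Vertically the bob has no acceleration, so T cosθ = mg.
T = mg/cosθ = 0.836 × 9.8 / cos 44.7° = 8.193/0.7108 = 11.53 N.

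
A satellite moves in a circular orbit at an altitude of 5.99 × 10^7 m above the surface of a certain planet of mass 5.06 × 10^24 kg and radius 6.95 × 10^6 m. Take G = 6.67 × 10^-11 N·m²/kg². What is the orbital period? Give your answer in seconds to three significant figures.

r = R + h = 6.95 × 10^6 + 5.99 × 10^7 = 6.685 × 10^7 m. Gravity provides the centripetal force: G M m / r² = m v² / r ⇒ v = √(GM/r) = 2247 m/s.
T = 2πr/v = 2π × 6.685 × 10^7 / 2247 = 186900 s.

187000 s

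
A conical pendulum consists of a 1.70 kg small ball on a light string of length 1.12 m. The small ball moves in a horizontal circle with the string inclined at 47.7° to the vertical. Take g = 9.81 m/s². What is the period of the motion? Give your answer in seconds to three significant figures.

1.74 s

r = L sinθ = 0.8284 m. From T sinθ = mω²r and T cosθ = mg: tanθ = ω²r/g, so ω² = g tanθ / r = g/(L cosθ).
ω = √(g/(L cosθ)) = √(9.81/(1.12 × 0.6730)) = √13.01 = 3.608 rad/s.
Period = 2π/ω = 1.742 s.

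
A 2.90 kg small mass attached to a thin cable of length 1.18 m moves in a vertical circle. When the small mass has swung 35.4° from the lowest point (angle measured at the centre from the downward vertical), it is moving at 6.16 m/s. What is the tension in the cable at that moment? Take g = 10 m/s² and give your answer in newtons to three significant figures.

Take the radial direction toward the centre of the circle as positive. The component of the weight along the string toward the centre is −mg cos φ (φ measured from the bottom), so Newton's second law along the string gives T − mg cos φ = m v²/r.
cos 35.4° = 0.8151, so T = m(v²/r + g cos φ) = 2.90 × ((6.16)²/1.18 + 10.0 × 0.8151) = 2.90 × (32.16 + (8.151)) = 2.90 × 40.31 = 116.9 N.

117 N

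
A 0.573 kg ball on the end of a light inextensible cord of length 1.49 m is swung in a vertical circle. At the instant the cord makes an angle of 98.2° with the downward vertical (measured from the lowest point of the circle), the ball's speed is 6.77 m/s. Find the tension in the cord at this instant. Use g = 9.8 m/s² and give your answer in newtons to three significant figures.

16.8 N

Take the radial direction toward the centre of the circle as positive. The component of the weight along the string toward the centre is −mg cos φ (φ measured from the bottom), so Newton's second law along the string gives T − mg cos φ = m v²/r.
cos 98.2° = -0.1426, so T = m(v²/r + g cos φ) = 0.573 × ((6.77)²/1.49 + 9.8 × -0.1426) = 0.573 × (30.76 + (-1.398)) = 0.573 × 29.36 = 16.82 N.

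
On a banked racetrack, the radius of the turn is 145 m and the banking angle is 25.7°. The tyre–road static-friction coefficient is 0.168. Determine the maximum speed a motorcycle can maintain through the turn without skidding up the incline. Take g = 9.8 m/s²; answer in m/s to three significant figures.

At the maximum speed, friction acts down the slope at its limiting value f = μN. Radially (horizontal, toward centre): N sinθ + μN cosθ = mv²/r. Vertically: N cosθ − μN sinθ = mg.
Dividing: v² = r g (sinθ + μcosθ)/(cosθ − μsinθ).
sinθ + μcosθ = 0.4337 + 0.168×0.9011 = 0.5850; cosθ − μsinθ = 0.9011 − 0.168×0.4337 = 0.8282.
v² = 145 × 9.8 × 0.5850/0.8282 = 1004 m²/s², so v = 31.68 m/s.

31.7 m/s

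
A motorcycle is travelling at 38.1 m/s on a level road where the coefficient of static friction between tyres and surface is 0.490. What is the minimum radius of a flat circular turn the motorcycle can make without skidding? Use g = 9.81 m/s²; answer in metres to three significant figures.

302 m

At the limit, μ_s m g = m v²/r, so r_min = v²/(μ_s g) = (38.1)²/(0.490 × 9.81) = 1452/4.807 = 302.0 m.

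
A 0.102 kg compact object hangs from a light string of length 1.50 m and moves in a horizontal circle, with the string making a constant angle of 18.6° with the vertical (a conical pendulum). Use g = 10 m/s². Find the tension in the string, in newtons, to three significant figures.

Vertically the bob has no acceleration, so T cosθ = mg.
T = mg/cosθ = 0.102 × 10.0 / cos 18.6° = 1.020/0.9478 = 1.076 N.

1.08 N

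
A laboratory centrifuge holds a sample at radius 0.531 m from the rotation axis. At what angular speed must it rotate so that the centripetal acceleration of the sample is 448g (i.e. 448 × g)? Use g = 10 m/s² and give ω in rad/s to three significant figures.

91.9 rad/s

Centripetal acceleration a_c = ω²r. Setting ω²r = 448g:
ω = √(448g / r) = √(448 × 10.0 / 0.531) = √8437 = 91.85 rad/s.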